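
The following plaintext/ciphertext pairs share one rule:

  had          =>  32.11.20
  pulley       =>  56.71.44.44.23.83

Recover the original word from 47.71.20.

h(#8)→32 and a(#1)→11: differences scale by 3, so n = 3·pos + 8. Each letter becomes 3×(its alphabet position, a=1..z=26) + 8.
Decoding 47.71.20: 47→(47−8)÷3=13=m, 71→(71−8)÷3=21=u, 20→(20−8)÷3=4=d.

mud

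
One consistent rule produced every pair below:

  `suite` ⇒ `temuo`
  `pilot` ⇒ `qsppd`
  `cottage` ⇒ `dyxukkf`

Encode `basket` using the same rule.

ckwlox

Shifts by position in suite: pos 0: s→t (+1), pos 1: u→e (+10), pos 2: i→m (+4), pos 3: t→u (+1), pos 4: e→o (+10) — repeating every 3. A repeating key of period 3 is used — shifts +1, +10, +4 over and over.
Applying it to basket: b+1=c, a+10=k, s+4=w, k+1=l, e+10=o, t+4=x.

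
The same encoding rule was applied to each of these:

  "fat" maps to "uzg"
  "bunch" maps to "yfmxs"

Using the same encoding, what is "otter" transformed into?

lggvi

Each pair mirrors across the alphabet (f↔u, a↔z, t↔g): positions sum to 25. This is the alphabet-reversal cipher (Atbash): a becomes z, b becomes y, etc.
On otter: o↔l, t↔g, t↔g, e↔v, r↔i.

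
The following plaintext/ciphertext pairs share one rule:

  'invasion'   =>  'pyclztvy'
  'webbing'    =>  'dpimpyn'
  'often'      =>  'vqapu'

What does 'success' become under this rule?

It's a Vigenère-style cipher with numeric key [7,11]: position i shifts by key[i mod 2].
For success: s+7=z, u+11=f, c+7=j, c+11=n, e+7=l, s+11=d, s+7=z.

zfjnldz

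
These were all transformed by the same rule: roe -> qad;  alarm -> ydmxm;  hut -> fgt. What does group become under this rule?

The output letters match the input read backwards, each shifted +12: roe reversed is eor. Read the word backwards and shift each letter +12.
Applying it to group: reverse → puorg; then shift: p+12=b, u+12=g, o+12=a, r+12=d, g+12=s.

bgads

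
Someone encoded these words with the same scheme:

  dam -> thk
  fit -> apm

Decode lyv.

ore

The word is reversed, then every letter is shifted forward by 7.
Reversing it on lyv: shift back: l−7=e, y−7=r, v−7=o → ero; then reverse → ore.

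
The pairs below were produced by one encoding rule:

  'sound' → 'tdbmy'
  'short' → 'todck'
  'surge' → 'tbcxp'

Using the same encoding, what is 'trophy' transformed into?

s(18)→t(19) and o(14)→d(3) fit y≡17x+25 (mod 26); the inverse of 17 mod 26 is 23. This is an affine cipher: with a=0,…,z=25, each position x becomes (17x+25) mod 26.
For trophy: t(19)→17·19+25≡10=k; r(17)→17·17+25≡2=c; o(14)→17·14+25≡3=d; p(15)→17·15+25≡20=u; h(7)→17·7+25≡14=o; y(24)→17·24+25≡17=r (all mod 26).

kcduor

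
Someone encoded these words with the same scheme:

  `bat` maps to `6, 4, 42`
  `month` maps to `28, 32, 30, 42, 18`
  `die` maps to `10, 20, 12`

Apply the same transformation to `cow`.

8, 32, 48

The formula is n = 2×(alphabet index, a=1) + 2.
For cow: c=3→8, o=15→32, w=23→48.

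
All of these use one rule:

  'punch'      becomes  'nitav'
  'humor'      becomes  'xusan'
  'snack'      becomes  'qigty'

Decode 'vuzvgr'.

laptop

The output letters match the input read backwards, each shifted +6: punch reversed is hcnup. The word is reversed, then every letter is shifted forward by 6.
Decoding vuzvgr: shift back: v−6=p, u−6=o, z−6=t, v−6=p, g−6=a, r−6=l → potpal; then reverse → laptop.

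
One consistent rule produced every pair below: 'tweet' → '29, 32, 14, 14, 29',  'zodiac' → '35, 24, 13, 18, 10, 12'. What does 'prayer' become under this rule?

t is letter #20 and maps to 29: an offset of 9. Each letter is replaced by its alphabet position (a=1..z=26) + 9.
For prayer: p=16→25, r=18→27, a=1→10, y=25→34, e=5→14, r=18→27.

25, 27, 10, 34, 14, 27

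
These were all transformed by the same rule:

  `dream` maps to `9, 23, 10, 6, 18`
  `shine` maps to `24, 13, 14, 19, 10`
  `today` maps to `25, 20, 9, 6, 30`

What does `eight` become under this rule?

10, 14, 12, 13, 25

d is letter #4 and maps to 9: an offset of 5. Letters become their 1-based position plus 5 (so a→6, b→7, …).
For eight: e=5→10, i=9→14, g=7→12, h=8→13, t=20→25.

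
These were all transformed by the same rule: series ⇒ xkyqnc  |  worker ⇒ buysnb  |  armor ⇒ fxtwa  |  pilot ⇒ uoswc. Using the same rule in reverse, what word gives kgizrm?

The shift increases by 1 at each position, starting from +5: 5, 6, 7, ….
Undoing it on kgizrm: k−5=f, g−6=a, i−7=b, z−8=r, r−9=i, m−10=c.

fabric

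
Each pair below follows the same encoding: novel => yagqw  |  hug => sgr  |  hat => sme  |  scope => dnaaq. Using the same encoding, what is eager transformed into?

qmrqc

Vowels shift forward by 12 and consonants shift forward by 11.
For eager: e(vowel)+12=q, a(vowel)+12=m, g(cons)+11=r, e(vowel)+12=q, r(cons)+11=c.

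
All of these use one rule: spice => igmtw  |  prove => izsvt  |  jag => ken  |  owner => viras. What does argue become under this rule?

iykve

The output letters match the input read backwards, each shifted +4: spice reversed is ecips. Two steps: reverse the string, then apply a Caesar shift of +4.
Applying it to argue: reverse → eugra; then shift: e+4=i, u+4=y, g+4=k, r+4=v, a+4=e.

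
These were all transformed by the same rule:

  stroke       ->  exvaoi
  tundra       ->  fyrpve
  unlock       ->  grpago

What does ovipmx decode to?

credit

A repeating key of period 3 is used — shifts +12, +4, +4 over and over.
Reversing it on ovipmx: o−12=c, v−4=r, i−4=e, p−12=d, m−4=i, x−4=t.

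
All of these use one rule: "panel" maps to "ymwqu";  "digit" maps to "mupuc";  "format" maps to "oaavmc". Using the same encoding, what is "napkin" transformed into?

wmytuw

Two shifts are in play — +12 for a/e/i/o/u, +9 for every other letter.
On napkin: n(cons)+9=w, a(vowel)+12=m, p(cons)+9=y, k(cons)+9=t, i(vowel)+12=u, n(cons)+9=w.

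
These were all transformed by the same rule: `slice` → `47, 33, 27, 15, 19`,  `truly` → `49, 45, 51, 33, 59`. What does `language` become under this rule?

33, 11, 37, 23, 51, 11, 23, 19

s(#19)→47 and l(#12)→33: differences scale by 2, so n = 2·pos + 9. With a=1..z=26, the number is 2·pos + 9.
For language: l=12→33, a=1→11, n=14→37, g=7→23, u=21→51, a=1→11, g=7→23, e=5→19.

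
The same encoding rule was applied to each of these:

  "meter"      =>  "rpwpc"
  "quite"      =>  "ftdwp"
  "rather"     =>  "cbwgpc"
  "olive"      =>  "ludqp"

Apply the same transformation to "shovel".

zglqpu

This is an affine cipher: with a=0,…,z=25, each position x becomes (23x+1) mod 26.
On shovel: s(18)→23·18+1≡25=z; h(7)→23·7+1≡6=g; o(14)→23·14+1≡11=l; v(21)→23·21+1≡16=q; e(4)→23·4+1≡15=p; l(11)→23·11+1≡20=u (all mod 26).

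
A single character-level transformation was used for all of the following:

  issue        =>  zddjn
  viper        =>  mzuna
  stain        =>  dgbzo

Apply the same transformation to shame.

dwbln

Treating letters as 0–25, the rule is x ↦ 3x + 1 (mod 26).
For shame: s(18)→3·18+1≡3=d; h(7)→3·7+1≡22=w; a(0)→3·0+1≡1=b; m(12)→3·12+1≡11=l; e(4)→3·4+1≡13=n (all mod 26).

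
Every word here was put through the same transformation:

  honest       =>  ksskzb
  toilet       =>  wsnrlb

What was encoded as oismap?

Each letter shifts forward by (position + 3), i.e. 3, 4, 5, … — the shift grows by one for each successive letter.
Decoding oismap: o−3=l, i−4=e, s−5=n, m−6=g, a−7=t, p−8=h.

length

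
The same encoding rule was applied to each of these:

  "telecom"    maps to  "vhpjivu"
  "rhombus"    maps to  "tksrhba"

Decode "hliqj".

field

In telecom: t→v is +2, e→h is +3, l→p is +4, e→j is +5 — the shift increases by 1 each position. Letter i (0-indexed) is shifted by i+2, so successive shifts are 2, 3, 4, ….
Reversing it on hliqj: h−2=f, l−3=i, i−4=e, q−5=l, j−6=d.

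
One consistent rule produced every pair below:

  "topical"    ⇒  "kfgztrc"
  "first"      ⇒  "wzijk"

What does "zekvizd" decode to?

interim

This is a Caesar cipher with shift 17.
Decoding zekvizd: z−17=i, e−17=n, k−17=t, v−17=e, i−17=r, z−17=i, d−17=m.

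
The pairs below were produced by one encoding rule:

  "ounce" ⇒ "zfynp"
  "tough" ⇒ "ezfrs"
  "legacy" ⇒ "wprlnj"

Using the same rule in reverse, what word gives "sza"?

hop

It's a constant shift of +11 (ROT11).
Reversing it on sza: s−11=h, z−11=o, a−11=p.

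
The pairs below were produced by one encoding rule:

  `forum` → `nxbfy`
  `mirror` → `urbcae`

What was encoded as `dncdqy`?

vessel

In forum: f→n is +8, o→x is +9, r→b is +10, u→f is +11 — the shift increases by 1 each position. Letter i (0-indexed) is shifted by i+8, so successive shifts are 8, 9, 10, ….
Undoing it on dncdqy: d−8=v, n−9=e, c−10=s, d−11=s, q−12=e, y−13=l.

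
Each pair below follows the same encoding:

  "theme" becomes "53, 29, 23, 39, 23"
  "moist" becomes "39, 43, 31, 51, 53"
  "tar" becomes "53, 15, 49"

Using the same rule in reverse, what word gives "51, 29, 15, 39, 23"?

shame

t(#20)→53 and h(#8)→29: differences scale by 2, so n = 2·pos + 13. The formula is n = 2×(alphabet index, a=1) + 13.
Reversing it on 51, 29, 15, 39, 23: 51→(51−13)÷2=19=s, 29→(29−13)÷2=8=h, 15→(15−13)÷2=1=a, 39→(39−13)÷2=13=m, 23→(23−13)÷2=5=e.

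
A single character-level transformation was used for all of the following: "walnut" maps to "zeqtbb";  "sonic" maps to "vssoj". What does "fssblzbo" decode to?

converse

Letter i (0-indexed) is shifted by i+3, so successive shifts are 3, 4, 5, ….
Undoing it on fssblzbo: f−3=c, s−4=o, s−5=n, b−6=v, l−7=e, z−8=r, b−9=s, o−10=e.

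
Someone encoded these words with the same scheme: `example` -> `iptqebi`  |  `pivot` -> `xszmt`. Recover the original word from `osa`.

The output letters match the input read backwards, each shifted +4: example reversed is elpmaxe. The word is reversed, then every letter is shifted forward by 4.
Decoding osa: shift back: o−4=k, s−4=o, a−4=w → kow; then reverse → wok.

wok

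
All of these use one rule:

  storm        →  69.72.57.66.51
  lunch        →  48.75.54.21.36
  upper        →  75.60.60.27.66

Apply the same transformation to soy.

The formula is n = 3×(alphabet index, a=1) + 12.
Applying it to soy: s=19→69, o=15→57, y=25→87.

69.57.87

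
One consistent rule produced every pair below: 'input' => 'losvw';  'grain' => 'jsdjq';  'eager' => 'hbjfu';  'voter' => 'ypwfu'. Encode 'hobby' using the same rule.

A repeating key of period 2 is used — shifts +3, +1 over and over.
For hobby: h+3=k, o+1=p, b+3=e, b+1=c, y+3=b.

kpecb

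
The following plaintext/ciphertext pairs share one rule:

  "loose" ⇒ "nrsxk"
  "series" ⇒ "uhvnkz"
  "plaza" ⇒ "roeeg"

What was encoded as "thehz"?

react

The shift increases by 1 at each position, starting from +2: 2, 3, 4, ….
Reversing it on thehz: t−2=r, h−3=e, e−4=a, h−5=c, z−6=t.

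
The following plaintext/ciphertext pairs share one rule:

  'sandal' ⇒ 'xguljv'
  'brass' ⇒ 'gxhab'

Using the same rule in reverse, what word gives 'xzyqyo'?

stripe

Each letter shifts forward by (position + 5), i.e. 5, 6, 7, … — the shift grows by one for each successive letter.
Reversing it on xzyqyo: x−5=s, z−6=t, y−7=r, q−8=i, y−9=p, o−10=e.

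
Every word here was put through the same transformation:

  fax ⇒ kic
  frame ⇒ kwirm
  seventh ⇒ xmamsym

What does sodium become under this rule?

The rule splits by letter class: vowels +8, consonants +5.
On sodium: s(cons)+5=x, o(vowel)+8=w, d(cons)+5=i, i(vowel)+8=q, u(vowel)+8=c, m(cons)+5=r.

xwiqcr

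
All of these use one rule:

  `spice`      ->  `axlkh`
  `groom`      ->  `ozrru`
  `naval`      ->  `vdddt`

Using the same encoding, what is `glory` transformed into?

The shift depends on letter class: consonant s→a is +8, but vowel i→l is +3. Two shifts are in play — +3 for a/e/i/o/u, +8 for every other letter.
On glory: g(cons)+8=o, l(cons)+8=t, o(vowel)+3=r, r(cons)+8=z, y(cons)+8=g.

otrzg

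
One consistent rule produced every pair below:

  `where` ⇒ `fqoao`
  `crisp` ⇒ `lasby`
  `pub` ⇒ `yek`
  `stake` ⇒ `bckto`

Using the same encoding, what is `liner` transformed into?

uswoa

Vowels shift forward by 10 and consonants shift forward by 9.
Applying it to liner: l(cons)+9=u, i(vowel)+10=s, n(cons)+9=w, e(vowel)+10=o, r(cons)+9=a.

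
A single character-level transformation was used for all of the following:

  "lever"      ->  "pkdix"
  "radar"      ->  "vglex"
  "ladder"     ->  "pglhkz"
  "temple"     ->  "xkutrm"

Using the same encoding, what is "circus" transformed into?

gozgaa

Shifts by position in lever: pos 0: l→p (+4), pos 1: e→k (+6), pos 2: v→d (+8), pos 3: e→i (+4), pos 4: r→x (+6) — repeating every 3. A repeating key of period 3 is used — shifts +4, +6, +8 over and over.
For circus: c+4=g, i+6=o, r+8=z, c+4=g, u+6=a, s+8=a.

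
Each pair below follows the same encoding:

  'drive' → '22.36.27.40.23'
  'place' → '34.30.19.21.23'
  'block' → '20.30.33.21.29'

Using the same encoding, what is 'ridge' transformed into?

d is letter #4 and maps to 22: an offset of 18. The number is (letter's place in the alphabet, a=1) + 18.
For ridge: r=18→36, i=9→27, d=4→22, g=7→25, e=5→23.

36.27.22.25.23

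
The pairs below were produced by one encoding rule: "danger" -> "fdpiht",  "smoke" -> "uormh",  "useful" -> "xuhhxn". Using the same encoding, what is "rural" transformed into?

The rule splits by letter class: vowels +3, consonants +2.
Applying it to rural: r(cons)+2=t, u(vowel)+3=x, r(cons)+2=t, a(vowel)+3=d, l(cons)+2=n.

txtdn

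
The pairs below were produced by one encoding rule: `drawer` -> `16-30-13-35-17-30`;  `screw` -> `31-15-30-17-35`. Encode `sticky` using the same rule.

31-32-21-15-23-37

d is letter #4 and maps to 16: an offset of 12. Letters become their 1-based position plus 12 (so a→13, b→14, …).
Applying it to sticky: s=19→31, t=20→32, i=9→21, c=3→15, k=11→23, y=25→37.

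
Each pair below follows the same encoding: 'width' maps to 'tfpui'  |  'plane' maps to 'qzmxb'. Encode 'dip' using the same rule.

The output letters match the input read backwards, each shifted +12: width reversed is htdiw. The word is reversed, then every letter is shifted forward by 12.
On dip: reverse → pid; then shift: p+12=b, i+12=u, d+12=p.

bup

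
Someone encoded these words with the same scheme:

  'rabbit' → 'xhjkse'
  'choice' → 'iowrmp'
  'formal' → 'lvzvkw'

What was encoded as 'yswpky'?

In rabbit: r→x is +6, a→h is +7, b→j is +8, b→k is +9 — the shift increases by 1 each position. Letter i (0-indexed) is shifted by i+6, so successive shifts are 6, 7, 8, ….
Decoding yswpky: y−6=s, s−7=l, w−8=o, p−9=g, k−10=a, y−11=n.

slogan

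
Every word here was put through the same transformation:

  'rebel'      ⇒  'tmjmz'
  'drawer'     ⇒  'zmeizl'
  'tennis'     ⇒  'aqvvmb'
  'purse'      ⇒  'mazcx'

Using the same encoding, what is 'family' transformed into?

gtquin

Read the word backwards and shift each letter +8.
Applying it to family: reverse → ylimaf; then shift: y+8=g, l+8=t, i+8=q, m+8=u, a+8=i, f+8=n.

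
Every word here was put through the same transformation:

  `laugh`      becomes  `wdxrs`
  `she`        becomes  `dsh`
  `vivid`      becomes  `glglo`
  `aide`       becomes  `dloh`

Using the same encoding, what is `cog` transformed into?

nrr

Vowels shift forward by 3 and consonants shift forward by 11.
Applying it to cog: c(cons)+11=n, o(vowel)+3=r, g(cons)+11=r.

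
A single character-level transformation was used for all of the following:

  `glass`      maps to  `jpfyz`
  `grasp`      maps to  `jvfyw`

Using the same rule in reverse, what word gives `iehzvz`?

factor

Each letter shifts forward by (position + 3), i.e. 3, 4, 5, … — the shift grows by one for each successive letter.
Decoding iehzvz: i−3=f, e−4=a, h−5=c, z−6=t, v−7=o, z−8=r.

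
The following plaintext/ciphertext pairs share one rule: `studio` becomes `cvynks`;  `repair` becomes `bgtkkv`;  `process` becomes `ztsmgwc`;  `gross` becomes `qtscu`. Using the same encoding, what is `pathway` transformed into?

zcxryei

Shifts by position in studio: pos 0: s→c (+10), pos 1: t→v (+2), pos 2: u→y (+4), pos 3: d→n (+10), pos 4: i→k (+2), pos 5: o→s (+4) — repeating every 3. It's a Vigenère-style cipher with numeric key [10,2,4]: position i shifts by key[i mod 3].
Applying it to pathway: p+10=z, a+2=c, t+4=x, h+10=r, w+2=y, a+4=e, y+10=i.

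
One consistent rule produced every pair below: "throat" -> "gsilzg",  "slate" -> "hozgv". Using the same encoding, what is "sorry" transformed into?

hliib

Each pair mirrors across the alphabet (t↔g, h↔s, r↔i): positions sum to 25. Each letter is replaced by its mirror in the alphabet: a↔z, b↔y, c↔x, and so on (the Atbash cipher).
For sorry: s↔h, o↔l, r↔i, r↔i, y↔b.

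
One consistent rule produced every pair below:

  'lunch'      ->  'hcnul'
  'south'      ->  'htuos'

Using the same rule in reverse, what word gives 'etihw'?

The output letters match the input read backwards: lunch reversed is hcnul. The word is simply reversed.
Undoing it on etihw: then reverse → white.

white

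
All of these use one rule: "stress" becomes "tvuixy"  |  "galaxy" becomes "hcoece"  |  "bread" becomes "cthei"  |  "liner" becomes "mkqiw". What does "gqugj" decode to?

force

In stress: s→t is +1, t→v is +2, r→u is +3, e→i is +4 — the shift increases by 1 each position. Letter i (0-indexed) is shifted by i+1, so successive shifts are 1, 2, 3, ….
Reversing it on gqugj: g−1=f, q−2=o, u−3=r, g−4=c, j−5=e.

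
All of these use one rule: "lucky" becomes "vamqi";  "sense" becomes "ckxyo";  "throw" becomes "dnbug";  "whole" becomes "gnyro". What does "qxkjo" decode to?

It's a Vigenère-style cipher with numeric key [10,6]: position i shifts by key[i mod 2].
Decoding qxkjo: q−10=g, x−6=r, k−10=a, j−6=d, o−10=e.

grade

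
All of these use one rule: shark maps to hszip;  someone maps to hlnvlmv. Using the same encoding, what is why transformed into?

Each pair mirrors across the alphabet (s↔h, h↔s, a↔z): positions sum to 25. Each letter is replaced by its mirror in the alphabet: a↔z, b↔y, c↔x, and so on (the Atbash cipher).
For why: w↔d, h↔s, y↔b.

dsb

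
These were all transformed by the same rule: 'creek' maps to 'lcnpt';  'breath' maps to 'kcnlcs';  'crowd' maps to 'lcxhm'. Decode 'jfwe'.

aunt

It's a Vigenère-style cipher with numeric key [9,11]: position i shifts by key[i mod 2].
Reversing it on jfwe: j−9=a, f−11=u, w−9=n, e−11=t.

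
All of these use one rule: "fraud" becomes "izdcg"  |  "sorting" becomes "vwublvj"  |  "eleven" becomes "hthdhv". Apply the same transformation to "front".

izrvw

Shifts by position in fraud: pos 0: f→i (+3), pos 1: r→z (+8), pos 2: a→d (+3), pos 3: u→c (+8) — repeating every 2. The shifts repeat in a cycle of length 2: positions 0,1,… shift by +3, +8, then the pattern repeats.
For front: f+3=i, r+8=z, o+3=r, n+8=v, t+3=w.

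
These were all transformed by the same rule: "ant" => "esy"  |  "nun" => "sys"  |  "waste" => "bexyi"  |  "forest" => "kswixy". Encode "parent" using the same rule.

The shift depends on letter class: consonant n→s is +5, but vowel a→e is +4. The rule splits by letter class: vowels +4, consonants +5.
On parent: p(cons)+5=u, a(vowel)+4=e, r(cons)+5=w, e(vowel)+4=i, n(cons)+5=s, t(cons)+5=y.

uewisy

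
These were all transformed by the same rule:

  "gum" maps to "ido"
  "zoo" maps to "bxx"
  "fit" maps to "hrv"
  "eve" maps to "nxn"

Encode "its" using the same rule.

rvu

The rule splits by letter class: vowels +9, consonants +2.
On its: i(vowel)+9=r, t(cons)+2=v, s(cons)+2=u.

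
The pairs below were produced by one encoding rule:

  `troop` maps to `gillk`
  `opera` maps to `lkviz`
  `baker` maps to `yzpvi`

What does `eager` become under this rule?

This is the alphabet-reversal cipher (Atbash): a becomes z, b becomes y, etc.
On eager: e↔v, a↔z, g↔t, e↔v, r↔i.

vztvi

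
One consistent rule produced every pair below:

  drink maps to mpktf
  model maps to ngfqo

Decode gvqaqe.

coyote

Read the word backwards and shift each letter +2.
Decoding gvqaqe: shift back: g−2=e, v−2=t, q−2=o, a−2=y, q−2=o, e−2=c → etoyoc; then reverse → coyote.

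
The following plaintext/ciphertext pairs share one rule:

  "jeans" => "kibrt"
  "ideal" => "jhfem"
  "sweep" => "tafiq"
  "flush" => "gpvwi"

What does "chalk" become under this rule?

A repeating key of period 2 is used — shifts +1, +4 over and over.
For chalk: c+1=d, h+4=l, a+1=b, l+4=p, k+1=l.

dlbpl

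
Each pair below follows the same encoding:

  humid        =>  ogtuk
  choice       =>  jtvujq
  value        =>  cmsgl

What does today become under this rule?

Shifts by position in humid: pos 0: h→o (+7), pos 1: u→g (+12), pos 2: m→t (+7), pos 3: i→u (+12) — repeating every 2. The shifts repeat in a cycle of length 2: positions 0,1,… shift by +7, +12, then the pattern repeats.
For today: t+7=a, o+12=a, d+7=k, a+12=m, y+7=f.

aakmf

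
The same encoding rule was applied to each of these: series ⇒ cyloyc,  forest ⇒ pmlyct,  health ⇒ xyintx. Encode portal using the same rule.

dmltin

This is an affine cipher: with a=0,…,z=25, each position x becomes (17x+8) mod 26.
On portal: p(15)→17·15+8≡3=d; o(14)→17·14+8≡12=m; r(17)→17·17+8≡11=l; t(19)→17·19+8≡19=t; a(0)→17·0+8≡8=i; l(11)→17·11+8≡13=n (all mod 26).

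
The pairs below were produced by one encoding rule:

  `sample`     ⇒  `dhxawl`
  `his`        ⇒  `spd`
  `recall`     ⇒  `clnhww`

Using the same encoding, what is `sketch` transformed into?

The shift depends on letter class: consonant s→d is +11, but vowel a→h is +7. Vowels shift forward by 7 and consonants shift forward by 11.
On sketch: s(cons)+11=d, k(cons)+11=v, e(vowel)+7=l, t(cons)+11=e, c(cons)+11=n, h(cons)+11=s.

dvlens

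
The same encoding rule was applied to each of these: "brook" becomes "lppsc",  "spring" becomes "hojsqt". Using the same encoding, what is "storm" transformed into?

Two steps: reverse the string, then apply a Caesar shift of +1.
On storm: reverse → mrots; then shift: m+1=n, r+1=s, o+1=p, t+1=u, s+1=t.

nsput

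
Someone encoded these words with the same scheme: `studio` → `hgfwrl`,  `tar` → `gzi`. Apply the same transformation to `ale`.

zov

Each pair mirrors across the alphabet (s↔h, t↔g, u↔f): positions sum to 25. Letters are reflected about the middle of the alphabet (position → 25−position): Atbash.
Applying it to ale: a↔z, l↔o, e↔v.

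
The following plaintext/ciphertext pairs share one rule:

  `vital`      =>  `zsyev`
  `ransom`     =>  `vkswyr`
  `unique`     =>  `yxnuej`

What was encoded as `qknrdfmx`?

Shifts by position in vital: pos 0: v→z (+4), pos 1: i→s (+10), pos 2: t→y (+5), pos 3: a→e (+4), pos 4: l→v (+10) — repeating every 3. The shifts repeat in a cycle of length 3: positions 0,1,… shift by +4, +10, +5, then the pattern repeats.
Undoing it on qknrdfmx: q−4=m, k−10=a, n−5=i, r−4=n, d−10=t, f−5=a, m−4=i, x−10=n.

maintain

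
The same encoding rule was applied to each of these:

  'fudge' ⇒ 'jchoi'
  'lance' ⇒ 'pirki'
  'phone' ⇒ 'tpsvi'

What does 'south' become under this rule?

Shifts by position in fudge: pos 0: f→j (+4), pos 1: u→c (+8), pos 2: d→h (+4), pos 3: g→o (+8) — repeating every 2. A repeating key of period 2 is used — shifts +4, +8 over and over.
Applying it to south: s+4=w, o+8=w, u+4=y, t+8=b, h+4=l.

wwybl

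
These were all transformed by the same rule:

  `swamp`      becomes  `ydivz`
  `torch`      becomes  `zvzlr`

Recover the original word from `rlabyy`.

In swamp: s→y is +6, w→d is +7, a→i is +8, m→v is +9 — the shift increases by 1 each position. Each letter shifts forward by (position + 6), i.e. 6, 7, 8, … — the shift grows by one for each successive letter.
Decoding rlabyy: r−6=l, l−7=e, a−8=s, b−9=s, y−10=o, y−11=n.

lesson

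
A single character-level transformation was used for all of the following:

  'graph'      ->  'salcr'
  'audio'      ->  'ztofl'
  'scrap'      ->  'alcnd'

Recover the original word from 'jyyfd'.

sunny

The output letters match the input read backwards, each shifted +11: graph reversed is hparg. Two steps: reverse the string, then apply a Caesar shift of +11.
Reversing it on jyyfd: shift back: j−11=y, y−11=n, y−11=n, f−11=u, d−11=s → ynnus; then reverse → sunny.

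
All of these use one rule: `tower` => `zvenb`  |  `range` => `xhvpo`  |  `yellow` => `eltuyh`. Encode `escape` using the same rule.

kzkjzp

Each letter shifts forward by (position + 6), i.e. 6, 7, 8, … — the shift grows by one for each successive letter.
On escape: e+6=k, s+7=z, c+8=k, a+9=j, p+10=z, e+11=p.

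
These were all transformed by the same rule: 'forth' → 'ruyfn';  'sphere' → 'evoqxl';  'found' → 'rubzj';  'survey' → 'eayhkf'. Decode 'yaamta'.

It's a Vigenère-style cipher with numeric key [12,6,7]: position i shifts by key[i mod 3].
Undoing it on yaamta: y−12=m, a−6=u, a−7=t, m−12=a, t−6=n, a−7=t.

mutant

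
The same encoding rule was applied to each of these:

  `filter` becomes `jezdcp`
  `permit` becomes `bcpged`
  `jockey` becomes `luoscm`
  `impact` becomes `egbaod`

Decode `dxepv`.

Each letter's alphabet position (a=0..z=25) is mapped through 7·x+0 mod 26 — an affine cipher.
Reversing it on dxepv: d(3)→15·(3−0)≡19=t; x(23)→15·(23−0)≡7=h; e(4)→15·(4−0)≡8=i; p(15)→15·(15−0)≡17=r; v(21)→15·(21−0)≡3=d (all mod 26).

third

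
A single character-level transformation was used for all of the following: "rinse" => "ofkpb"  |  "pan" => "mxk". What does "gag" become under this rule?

dxd

Compare letters: r→o is +23, i→f is +23, n→k is +23 — a constant shift. Every letter moves 23 places later in the alphabet, wrapping around z→a.
On gag: g+23=d, a+23=x, g+23=d.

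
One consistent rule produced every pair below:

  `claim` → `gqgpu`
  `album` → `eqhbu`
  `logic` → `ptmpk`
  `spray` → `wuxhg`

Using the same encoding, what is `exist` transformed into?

icozb

In claim: c→g is +4, l→q is +5, a→g is +6, i→p is +7 — the shift increases by 1 each position. Each letter shifts forward by (position + 4), i.e. 4, 5, 6, … — the shift grows by one for each successive letter.
On exist: e+4=i, x+5=c, i+6=o, s+7=z, t+8=b.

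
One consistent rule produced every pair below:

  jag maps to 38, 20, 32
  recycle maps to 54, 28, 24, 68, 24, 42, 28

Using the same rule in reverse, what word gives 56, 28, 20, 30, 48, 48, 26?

j(#10)→38 and a(#1)→20: differences scale by 2, so n = 2·pos + 18. With a=1..z=26, the number is 2·pos + 18.
Undoing it on 56, 28, 20, 30, 48, 48, 26: 56→(56−18)÷2=19=s, 28→(28−18)÷2=5=e, 20→(20−18)÷2=1=a, 30→(30−18)÷2=6=f, 48→(48−18)÷2=15=o, 48→(48−18)÷2=15=o, 26→(26−18)÷2=4=d.

seafood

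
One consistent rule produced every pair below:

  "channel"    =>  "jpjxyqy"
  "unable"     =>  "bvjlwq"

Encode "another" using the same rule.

The shift increases by 1 at each position, starting from +7: 7, 8, 9, ….
Applying it to another: a+7=h, n+8=v, o+9=x, t+10=d, h+11=s, e+12=q, r+13=e.

hvxdsqe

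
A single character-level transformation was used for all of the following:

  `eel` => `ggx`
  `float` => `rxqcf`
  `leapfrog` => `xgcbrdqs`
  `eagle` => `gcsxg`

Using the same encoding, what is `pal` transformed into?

bcx

The shift depends on letter class: consonant l→x is +12, but vowel e→g is +2. The rule splits by letter class: vowels +2, consonants +12.
Applying it to pal: p(cons)+12=b, a(vowel)+2=c, l(cons)+12=x.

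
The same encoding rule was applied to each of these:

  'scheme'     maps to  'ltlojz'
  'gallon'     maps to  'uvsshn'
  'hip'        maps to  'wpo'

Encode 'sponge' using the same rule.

lnuvwz

The output letters match the input read backwards, each shifted +7: scheme reversed is emehcs. The word is reversed, then every letter is shifted forward by 7.
For sponge: reverse → egnops; then shift: e+7=l, g+7=n, n+7=u, o+7=v, p+7=w, s+7=z.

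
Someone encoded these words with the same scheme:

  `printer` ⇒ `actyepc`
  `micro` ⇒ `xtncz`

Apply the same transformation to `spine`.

Compare letters: p→a is +11, r→c is +11, i→t is +11 — a constant shift. Every letter moves 11 places later in the alphabet, wrapping around z→a.
On spine: s+11=d, p+11=a, i+11=t, n+11=y, e+11=p.

datyp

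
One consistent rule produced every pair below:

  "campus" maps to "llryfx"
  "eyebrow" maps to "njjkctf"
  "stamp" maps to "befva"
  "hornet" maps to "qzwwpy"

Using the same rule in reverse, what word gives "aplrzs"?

The shifts repeat in a cycle of length 3: positions 0,1,… shift by +9, +11, +5, then the pattern repeats.
Decoding aplrzs: a−9=r, p−11=e, l−5=g, r−9=i, z−11=o, s−5=n.

region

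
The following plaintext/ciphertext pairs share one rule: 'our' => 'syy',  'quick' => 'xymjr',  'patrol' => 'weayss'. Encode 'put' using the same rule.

The shift depends on letter class: consonant r→y is +7, but vowel o→s is +4. Two shifts are in play — +4 for a/e/i/o/u, +7 for every other letter.
On put: p(cons)+7=w, u(vowel)+4=y, t(cons)+7=a.

wya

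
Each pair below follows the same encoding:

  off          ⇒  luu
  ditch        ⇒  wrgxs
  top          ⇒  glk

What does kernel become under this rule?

pvimvo

Each letter is replaced by its mirror in the alphabet: a↔z, b↔y, c↔x, and so on (the Atbash cipher).
Applying it to kernel: k↔p, e↔v, r↔i, n↔m, e↔v, l↔o.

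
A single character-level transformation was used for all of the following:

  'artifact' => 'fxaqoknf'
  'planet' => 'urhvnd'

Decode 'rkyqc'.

merit

In artifact: a→f is +5, r→x is +6, t→a is +7, i→q is +8 — the shift increases by 1 each position. The shift increases by 1 at each position, starting from +5: 5, 6, 7, ….
Undoing it on rkyqc: r−5=m, k−6=e, y−7=r, q−8=i, c−9=t.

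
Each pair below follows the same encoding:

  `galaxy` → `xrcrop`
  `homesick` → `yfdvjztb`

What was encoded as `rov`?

Compare letters: g→x is +17, a→r is +17, l→c is +17 — a constant shift. Every letter moves 17 places later in the alphabet, wrapping around z→a.
Reversing it on rov: r−17=a, o−17=x, v−17=e.

axe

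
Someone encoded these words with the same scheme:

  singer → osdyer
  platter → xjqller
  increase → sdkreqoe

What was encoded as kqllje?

cattle

s(18)→o(14) and i(8)→s(18) fit y≡23x+16 (mod 26); the inverse of 23 mod 26 is 17. This is an affine cipher: with a=0,…,z=25, each position x becomes (23x+16) mod 26.
Decoding kqllje: k(10)→17·(10−16)≡2=c; q(16)→17·(16−16)≡0=a; l(11)→17·(11−16)≡19=t; l(11)→17·(11−16)≡19=t; j(9)→17·(9−16)≡11=l; e(4)→17·(4−16)≡4=e (all mod 26).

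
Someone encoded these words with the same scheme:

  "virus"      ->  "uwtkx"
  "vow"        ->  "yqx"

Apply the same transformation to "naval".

The output letters match the input read backwards, each shifted +2: virus reversed is suriv. Two steps: reverse the string, then apply a Caesar shift of +2.
Applying it to naval: reverse → lavan; then shift: l+2=n, a+2=c, v+2=x, a+2=c, n+2=p.

ncxcp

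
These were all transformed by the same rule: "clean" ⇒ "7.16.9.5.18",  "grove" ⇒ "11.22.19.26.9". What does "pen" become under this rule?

20.9.18

c is letter #3 and maps to 7: an offset of 4. The number is (letter's place in the alphabet, a=1) + 4.
On pen: p=16→20, e=5→9, n=14→18.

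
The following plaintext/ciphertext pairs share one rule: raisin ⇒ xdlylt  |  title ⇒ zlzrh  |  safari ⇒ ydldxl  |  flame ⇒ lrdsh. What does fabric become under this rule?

Two shifts are in play — +3 for a/e/i/o/u, +6 for every other letter.
For fabric: f(cons)+6=l, a(vowel)+3=d, b(cons)+6=h, r(cons)+6=x, i(vowel)+3=l, c(cons)+6=i.

ldhxli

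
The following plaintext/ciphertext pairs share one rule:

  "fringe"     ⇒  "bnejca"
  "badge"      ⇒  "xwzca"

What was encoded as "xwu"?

bay

Compare letters: f→b is +22, r→n is +22, i→e is +22 — a constant shift. Every letter moves 22 places later in the alphabet, wrapping around z→a.
Decoding xwu: x−22=b, w−22=a, u−22=y.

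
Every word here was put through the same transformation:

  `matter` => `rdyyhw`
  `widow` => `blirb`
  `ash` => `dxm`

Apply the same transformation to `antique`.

dsylvxh

The shift depends on letter class: consonant m→r is +5, but vowel a→d is +3. Two shifts are in play — +3 for a/e/i/o/u, +5 for every other letter.
Applying it to antique: a(vowel)+3=d, n(cons)+5=s, t(cons)+5=y, i(vowel)+3=l, q(cons)+5=v, u(vowel)+3=x, e(vowel)+3=h.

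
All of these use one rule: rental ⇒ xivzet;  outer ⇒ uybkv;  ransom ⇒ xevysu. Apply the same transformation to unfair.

Shifts by position in rental: pos 0: r→x (+6), pos 1: e→i (+4), pos 2: n→v (+8), pos 3: t→z (+6), pos 4: a→e (+4), pos 5: l→t (+8) — repeating every 3. The shifts repeat in a cycle of length 3: positions 0,1,… shift by +6, +4, +8, then the pattern repeats.
On unfair: u+6=a, n+4=r, f+8=n, a+6=g, i+4=m, r+8=z.

arngmz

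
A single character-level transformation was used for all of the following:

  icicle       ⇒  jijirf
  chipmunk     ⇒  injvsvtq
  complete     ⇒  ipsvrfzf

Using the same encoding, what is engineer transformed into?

The shift depends on letter class: consonant c→i is +6, but vowel i→j is +1. The rule splits by letter class: vowels +1, consonants +6.
On engineer: e(vowel)+1=f, n(cons)+6=t, g(cons)+6=m, i(vowel)+1=j, n(cons)+6=t, e(vowel)+1=f, e(vowel)+1=f, r(cons)+6=x.

ftmjtffx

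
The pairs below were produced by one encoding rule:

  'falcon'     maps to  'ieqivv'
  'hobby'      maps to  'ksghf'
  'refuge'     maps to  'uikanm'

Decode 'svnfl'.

Letter i (0-indexed) is shifted by i+3, so successive shifts are 3, 4, 5, ….
Reversing it on svnfl: s−3=p, v−4=r, n−5=i, f−6=z, l−7=e.

prize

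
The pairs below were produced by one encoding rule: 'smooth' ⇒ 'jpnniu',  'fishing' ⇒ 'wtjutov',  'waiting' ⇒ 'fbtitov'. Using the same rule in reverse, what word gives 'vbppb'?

s(18)→j(9) and m(12)→p(15) fit y≡25x+1 (mod 26); the inverse of 25 mod 26 is 25. This is an affine cipher: with a=0,…,z=25, each position x becomes (25x+1) mod 26.
Undoing it on vbppb: v(21)→25·(21−1)≡6=g; b(1)→25·(1−1)≡0=a; p(15)→25·(15−1)≡12=m; p(15)→25·(15−1)≡12=m; b(1)→25·(1−1)≡0=a (all mod 26).

gamma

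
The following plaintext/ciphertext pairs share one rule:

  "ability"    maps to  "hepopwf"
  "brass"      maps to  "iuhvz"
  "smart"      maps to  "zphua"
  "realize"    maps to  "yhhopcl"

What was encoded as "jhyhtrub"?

Shifts by position in ability: pos 0: a→h (+7), pos 1: b→e (+3), pos 2: i→p (+7), pos 3: l→o (+3) — repeating every 2. The shifts repeat in a cycle of length 2: positions 0,1,… shift by +7, +3, then the pattern repeats.
Decoding jhyhtrub: j−7=c, h−3=e, y−7=r, h−3=e, t−7=m, r−3=o, u−7=n, b−3=y.

ceremony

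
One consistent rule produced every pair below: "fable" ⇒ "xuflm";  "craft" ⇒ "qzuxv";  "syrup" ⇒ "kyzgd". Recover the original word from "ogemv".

f(5)→x(23) and a(0)→u(20) fit y≡11x+20 (mod 26); the inverse of 11 mod 26 is 19. Each letter's alphabet position (a=0..z=25) is mapped through 11·x+20 mod 26 — an affine cipher.
Reversing it on ogemv: o(14)→19·(14−20)≡16=q; g(6)→19·(6−20)≡20=u; e(4)→19·(4−20)≡8=i; m(12)→19·(12−20)≡4=e; v(21)→19·(21−20)≡19=t (all mod 26).

quiet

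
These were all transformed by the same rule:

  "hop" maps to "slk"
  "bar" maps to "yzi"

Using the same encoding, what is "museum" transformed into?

nfhvfn

Each pair mirrors across the alphabet (h↔s, o↔l, p↔k): positions sum to 25. Letters are reflected about the middle of the alphabet (position → 25−position): Atbash.
Applying it to museum: m↔n, u↔f, s↔h, e↔v, u↔f, m↔n.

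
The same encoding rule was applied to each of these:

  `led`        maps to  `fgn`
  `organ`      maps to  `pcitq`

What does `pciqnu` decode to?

Two steps: reverse the string, then apply a Caesar shift of +2.
Decoding pciqnu: shift back: p−2=n, c−2=a, i−2=g, q−2=o, n−2=l, u−2=s → nagols; then reverse → slogan.

slogan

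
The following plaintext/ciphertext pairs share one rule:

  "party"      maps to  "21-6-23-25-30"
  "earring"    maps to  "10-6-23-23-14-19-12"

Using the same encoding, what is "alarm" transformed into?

6-17-6-23-18

p is letter #16 and maps to 21: an offset of 5. Each letter is replaced by its alphabet position (a=1..z=26) + 5.
Applying it to alarm: a=1→6, l=12→17, a=1→6, r=18→23, m=13→18.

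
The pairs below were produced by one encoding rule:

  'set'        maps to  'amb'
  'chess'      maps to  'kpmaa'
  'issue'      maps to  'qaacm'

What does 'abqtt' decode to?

still

Compare letters: s→a is +8, e→m is +8, t→b is +8 — a constant shift. Each letter is shifted forward by 8 in the alphabet (a Caesar shift of +8).
Reversing it on abqtt: a−8=s, b−8=t, q−8=i, t−8=l, t−8=l.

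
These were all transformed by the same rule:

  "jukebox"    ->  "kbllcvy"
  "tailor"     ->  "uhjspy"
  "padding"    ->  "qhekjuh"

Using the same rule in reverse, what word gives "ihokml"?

handle

It's a Vigenère-style cipher with numeric key [1,7]: position i shifts by key[i mod 2].
Undoing it on ihokml: i−1=h, h−7=a, o−1=n, k−7=d, m−1=l, l−7=e.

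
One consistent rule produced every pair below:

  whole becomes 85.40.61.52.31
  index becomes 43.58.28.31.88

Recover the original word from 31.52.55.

elm

w(#23)→85 and h(#8)→40: differences scale by 3, so n = 3·pos + 16. Each letter becomes 3×(its alphabet position, a=1..z=26) + 16.
Undoing it on 31.52.55: 31→(31−16)÷3=5=e, 52→(52−16)÷3=12=l, 55→(55−16)÷3=13=m.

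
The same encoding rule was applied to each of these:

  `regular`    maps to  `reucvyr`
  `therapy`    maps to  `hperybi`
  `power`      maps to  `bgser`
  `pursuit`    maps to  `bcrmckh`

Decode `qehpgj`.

method

r(17)→r(17) and e(4)→e(4) fit y≡21x+24 (mod 26); the inverse of 21 mod 26 is 5. Each letter's alphabet position (a=0..z=25) is mapped through 21·x+24 mod 26 — an affine cipher.
Decoding qehpgj: q(16)→5·(16−24)≡12=m; e(4)→5·(4−24)≡4=e; h(7)→5·(7−24)≡19=t; p(15)→5·(15−24)≡7=h; g(6)→5·(6−24)≡14=o; j(9)→5·(9−24)≡3=d (all mod 26).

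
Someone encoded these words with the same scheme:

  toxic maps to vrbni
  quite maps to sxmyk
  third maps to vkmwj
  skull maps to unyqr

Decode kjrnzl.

ignite

Each letter shifts forward by (position + 2), i.e. 2, 3, 4, … — the shift grows by one for each successive letter.
Decoding kjrnzl: k−2=i, j−3=g, r−4=n, n−5=i, z−6=t, l−7=e.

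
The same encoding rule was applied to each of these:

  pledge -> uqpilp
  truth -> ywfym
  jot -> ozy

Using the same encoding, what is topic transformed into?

yzuth

The shift depends on letter class: consonant p→u is +5, but vowel e→p is +11. The rule splits by letter class: vowels +11, consonants +5.
For topic: t(cons)+5=y, o(vowel)+11=z, p(cons)+5=u, i(vowel)+11=t, c(cons)+5=h.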